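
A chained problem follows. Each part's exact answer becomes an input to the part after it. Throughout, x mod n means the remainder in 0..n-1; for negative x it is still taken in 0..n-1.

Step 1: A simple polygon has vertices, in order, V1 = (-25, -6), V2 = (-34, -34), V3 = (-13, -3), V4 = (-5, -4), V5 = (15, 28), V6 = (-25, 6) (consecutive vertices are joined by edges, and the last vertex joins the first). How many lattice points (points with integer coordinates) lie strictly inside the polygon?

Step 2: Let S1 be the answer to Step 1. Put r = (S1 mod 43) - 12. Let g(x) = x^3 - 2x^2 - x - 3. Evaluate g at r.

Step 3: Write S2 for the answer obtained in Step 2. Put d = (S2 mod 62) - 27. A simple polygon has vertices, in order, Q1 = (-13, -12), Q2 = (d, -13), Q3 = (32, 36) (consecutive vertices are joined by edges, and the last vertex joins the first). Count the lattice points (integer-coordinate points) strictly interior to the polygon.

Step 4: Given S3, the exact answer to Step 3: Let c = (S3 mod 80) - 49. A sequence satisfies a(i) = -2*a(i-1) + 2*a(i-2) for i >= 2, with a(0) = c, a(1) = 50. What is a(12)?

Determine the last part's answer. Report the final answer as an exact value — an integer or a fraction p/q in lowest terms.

-1472768

Step 1: cross terms: (-25*-34 - -34*-6)=646, (-34*-3 - -13*-34)=-340, (-13*-4 - -5*-3)=37, (-5*28 - 15*-4)=-80, (15*6 - -25*28)=790, (-25*-6 - -25*6)=300; twice the area = |1353| = 1353; area = 1353/2; boundary points = 1 + 1 + 1 + 4 + 2 + 12 = 21; strictly interior points = area - boundary/2 + 1 = 667; answer 667
Step 2: S1 = 667; r = 10; 1*(10)^3 - 2*(10)^2 - 1*(10)^1 - 3 = (1000) + (-200) + (-10) + (-3) = 787; answer 787
Step 3: S2 = 787; d = 16; cross terms: (-13*-13 - 16*-12)=361, (16*36 - 32*-13)=992, (32*-12 - -13*36)=84; twice the area = |1437| = 1437; area = 1437/2; boundary points = 1 + 1 + 3 = 5; strictly interior points = area - boundary/2 + 1 = 717; answer 717
Step 4: S3 = 717; c = 28; a(2) = -2*(50) + 2*(28) = -44; iterating: a(2)=-44, a(3)=188, a(4)=-464, a(5)=1304, a(6)=-3536, a(7)=9680, a(8)=-26432, a(9)=72224, a(10)=-197312, a(11)=539072, a(12)=-1472768; answer -1472768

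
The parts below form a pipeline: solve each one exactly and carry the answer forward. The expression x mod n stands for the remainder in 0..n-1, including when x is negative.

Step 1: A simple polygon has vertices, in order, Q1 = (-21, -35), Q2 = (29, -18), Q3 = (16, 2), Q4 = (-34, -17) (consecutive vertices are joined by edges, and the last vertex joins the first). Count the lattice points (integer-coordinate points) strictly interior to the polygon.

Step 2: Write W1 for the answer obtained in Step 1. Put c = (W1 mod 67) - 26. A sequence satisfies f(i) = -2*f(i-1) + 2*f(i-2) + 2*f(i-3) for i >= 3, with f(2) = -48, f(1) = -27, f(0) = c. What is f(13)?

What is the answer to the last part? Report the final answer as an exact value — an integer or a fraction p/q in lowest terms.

1021968

Step 1: cross terms: (-21*-18 - 29*-35)=1393, (29*2 - 16*-18)=346, (16*-17 - -34*2)=-204, (-34*-35 - -21*-17)=833; twice the area = |2368| = 2368; area = 1184; boundary points = 1 + 1 + 1 + 1 = 4; strictly interior points = area - boundary/2 + 1 = 1183; answer 1183
Step 2: W1 = 1183; c = 18; f(3) = -2*(-48) + 2*(-27) + 2*(18) = 78; iterating: f(3)=78, f(4)=-306, f(5)=672, f(6)=-1800, f(7)=4332, f(8)=-10920, f(9)=26904, f(10)=-66984, f(11)=165936, f(12)=-412032, f(13)=1021968; answer 1021968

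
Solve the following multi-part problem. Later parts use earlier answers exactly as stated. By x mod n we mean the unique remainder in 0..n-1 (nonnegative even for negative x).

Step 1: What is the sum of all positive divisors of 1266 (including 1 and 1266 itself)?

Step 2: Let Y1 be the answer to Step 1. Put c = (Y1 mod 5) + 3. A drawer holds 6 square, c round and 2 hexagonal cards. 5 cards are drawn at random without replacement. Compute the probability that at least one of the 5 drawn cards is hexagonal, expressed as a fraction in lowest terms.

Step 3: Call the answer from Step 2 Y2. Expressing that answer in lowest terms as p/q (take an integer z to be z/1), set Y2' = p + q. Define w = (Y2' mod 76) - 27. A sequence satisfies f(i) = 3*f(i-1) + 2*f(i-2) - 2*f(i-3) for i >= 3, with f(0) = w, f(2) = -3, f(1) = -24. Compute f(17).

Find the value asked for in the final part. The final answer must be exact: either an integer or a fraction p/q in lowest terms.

-332685723

Step 1: 1266 = 2 * 3 * 211; sigma = (1 + 2) * (1 + 3) * (1 + 211) = 3 * 4 * 212 = 2544; answer 2544
Step 2: Y1 = 2544; c = 7; total draws C(15,5) = 3003; complement C(13,5) = 1287; favorable 3003 - 1287 = 1716; P = 4/7; answer 4/7
Step 3: Y2 = 4/7; threaded value p + q = 11; w = -16; f(3) = 3*(-3) + 2*(-24) - 2*(-16) = -25; iterating: f(3)=-25, f(4)=-33, f(5)=-143, f(6)=-445, f(7)=-1555, f(8)=-5269, f(9)=-18027, f(10)=-61509, f(11)=-210043, f(12)=-717093, f(13)=-2448347, f(14)=-8359141, f(15)=-28539931, f(16)=-97441381, f(17)=-332685723; answer -332685723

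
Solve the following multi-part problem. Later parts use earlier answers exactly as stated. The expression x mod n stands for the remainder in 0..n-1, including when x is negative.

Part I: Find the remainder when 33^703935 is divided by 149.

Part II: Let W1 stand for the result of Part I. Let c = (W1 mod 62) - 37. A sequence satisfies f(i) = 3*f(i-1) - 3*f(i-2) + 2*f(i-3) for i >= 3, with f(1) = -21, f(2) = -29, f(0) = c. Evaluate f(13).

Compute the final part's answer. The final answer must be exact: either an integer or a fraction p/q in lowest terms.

Part I: squarings mod 149: 33^1=33, 33^2=46, 33^4=30, 33^8=6, 33^16=36, 33^32=104, 33^64=88, 33^128=145, 33^256=16, 33^512=107, 33^1024=125, 33^2048=129, 33^4096=102, 33^8192=123, 33^16384=80, 33^32768=142, 33^65536=49, 33^131072=17, 33^262144=140, 33^524288=81; 33^703935 = 33^1 * 33^2 * 33^4 * 33^8 * 33^16 * 33^32 * 33^128 * 33^256 * 33^1024 * 33^2048 * 33^4096 * 33^8192 * 33^32768 * 33^131072 * 33^524288 = 127 (mod 149); answer 127
Part II: W1 = 127; c = -34; f(3) = 3*(-29) - 3*(-21) + 2*(-34) = -92; iterating: f(3)=-92, f(4)=-231, f(5)=-475, f(6)=-916, f(7)=-1785, f(8)=-3557, f(9)=-7148, f(10)=-14343, f(11)=-28699, f(12)=-57364, f(13)=-114681; answer -114681

-114681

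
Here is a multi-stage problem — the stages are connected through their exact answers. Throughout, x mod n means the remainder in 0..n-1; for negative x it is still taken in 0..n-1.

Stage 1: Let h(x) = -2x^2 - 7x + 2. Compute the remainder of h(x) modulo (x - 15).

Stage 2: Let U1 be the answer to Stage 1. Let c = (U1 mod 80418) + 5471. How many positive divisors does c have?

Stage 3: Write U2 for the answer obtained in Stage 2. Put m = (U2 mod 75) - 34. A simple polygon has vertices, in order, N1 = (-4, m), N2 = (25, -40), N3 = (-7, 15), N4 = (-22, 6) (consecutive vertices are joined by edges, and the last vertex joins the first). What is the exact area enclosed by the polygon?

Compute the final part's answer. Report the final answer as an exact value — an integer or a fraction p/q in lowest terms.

Stage 1: remainder = value at the root: -2*(15)^2 - 7*(15)^1 + 2 = (-450) + (-105) + (2) = -553; answer -553
Stage 2: U1 = -553; c = 85336; 85336 = 2^3 * 10667; number of divisors = (3+1) * (1+1) = 8; answer 8
Stage 3: U2 = 8; m = -26; cross terms: (-4*-40 - 25*-26)=810, (25*15 - -7*-40)=95, (-7*6 - -22*15)=288, (-22*-26 - -4*6)=596; twice the area = |1789| = 1789; area = 1789/2; answer 1789/2

1789/2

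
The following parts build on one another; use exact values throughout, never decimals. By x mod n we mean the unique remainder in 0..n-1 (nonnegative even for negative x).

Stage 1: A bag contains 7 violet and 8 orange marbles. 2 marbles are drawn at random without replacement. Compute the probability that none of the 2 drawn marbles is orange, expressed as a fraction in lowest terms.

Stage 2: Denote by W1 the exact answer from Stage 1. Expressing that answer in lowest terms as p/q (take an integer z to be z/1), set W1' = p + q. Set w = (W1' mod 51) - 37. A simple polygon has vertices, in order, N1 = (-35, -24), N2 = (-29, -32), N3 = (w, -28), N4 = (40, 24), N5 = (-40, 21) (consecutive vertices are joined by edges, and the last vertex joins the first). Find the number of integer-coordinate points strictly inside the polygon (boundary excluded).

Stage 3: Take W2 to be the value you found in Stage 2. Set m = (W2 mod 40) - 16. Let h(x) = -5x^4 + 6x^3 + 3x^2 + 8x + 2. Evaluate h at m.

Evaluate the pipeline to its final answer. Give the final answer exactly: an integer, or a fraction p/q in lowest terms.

-562

Stage 1: total draws C(15,2) = 105; favorable C(7,2) = 21; P = 1/5; answer 1/5
Stage 2: W1 = 1/5; threaded value p + q = 6; w = -31; cross terms: (-35*-32 - -29*-24)=424, (-29*-28 - -31*-32)=-180, (-31*24 - 40*-28)=376, (40*21 - -40*24)=1800, (-40*-24 - -35*21)=1695; twice the area = |4115| = 4115; area = 4115/2; boundary points = 2 + 2 + 1 + 1 + 5 = 11; strictly interior points = area - boundary/2 + 1 = 2053; answer 2053
Stage 3: W2 = 2053; m = -3; -5*(-3)^4 + 6*(-3)^3 + 3*(-3)^2 + 8*(-3)^1 + 2 = (-405) + (-162) + (27) + (-24) + (2) = -562; answer -562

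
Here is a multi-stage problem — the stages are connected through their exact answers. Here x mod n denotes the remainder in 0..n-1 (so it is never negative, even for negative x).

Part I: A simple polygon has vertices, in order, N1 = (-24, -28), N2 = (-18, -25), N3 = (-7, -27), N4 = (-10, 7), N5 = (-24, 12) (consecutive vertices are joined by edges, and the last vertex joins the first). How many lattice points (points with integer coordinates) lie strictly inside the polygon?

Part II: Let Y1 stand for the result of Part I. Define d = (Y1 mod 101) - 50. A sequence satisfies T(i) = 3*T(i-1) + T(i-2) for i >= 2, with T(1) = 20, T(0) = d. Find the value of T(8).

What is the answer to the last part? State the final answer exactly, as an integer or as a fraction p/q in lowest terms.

Part I: cross terms: (-24*-25 - -18*-28)=96, (-18*-27 - -7*-25)=311, (-7*7 - -10*-27)=-319, (-10*12 - -24*7)=48, (-24*-28 - -24*12)=960; twice the area = |1096| = 1096; area = 548; boundary points = 3 + 1 + 1 + 1 + 40 = 46; strictly interior points = area - boundary/2 + 1 = 526; answer 526
Part II: Y1 = 526; d = -29; T(2) = 3*(20) + 1*(-29) = 31; iterating: T(2)=31, T(3)=113, T(4)=370, T(5)=1223, T(6)=4039, T(7)=13340, T(8)=44059; answer 44059

44059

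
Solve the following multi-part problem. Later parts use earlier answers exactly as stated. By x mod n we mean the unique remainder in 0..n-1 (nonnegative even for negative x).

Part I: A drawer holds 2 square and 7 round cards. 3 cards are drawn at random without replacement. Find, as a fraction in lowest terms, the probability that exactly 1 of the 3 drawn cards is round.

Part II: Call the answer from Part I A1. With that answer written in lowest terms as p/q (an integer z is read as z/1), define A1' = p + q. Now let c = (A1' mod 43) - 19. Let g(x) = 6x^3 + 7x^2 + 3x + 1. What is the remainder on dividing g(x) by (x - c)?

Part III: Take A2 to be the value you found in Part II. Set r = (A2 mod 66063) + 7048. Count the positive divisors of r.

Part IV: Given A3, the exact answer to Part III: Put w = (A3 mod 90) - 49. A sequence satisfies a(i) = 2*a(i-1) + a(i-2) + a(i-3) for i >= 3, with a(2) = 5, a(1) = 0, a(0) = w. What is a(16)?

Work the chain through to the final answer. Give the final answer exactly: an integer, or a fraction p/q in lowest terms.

-1824235

Part I: total draws C(9,3) = 84; favorable C(7,1)*C(2,2) = 7; P = 1/12; answer 1/12
Part II: A1 = 1/12; threaded value p + q = 13; c = -6; remainder = value at the root: 6*(-6)^3 + 7*(-6)^2 + 3*(-6)^1 + 1 = (-1296) + (252) + (-18) + (1) = -1061; answer -1061
Part III: A2 = -1061; r = 72050; 72050 = 2 * 5^2 * 11 * 131; number of divisors = (1+1) * (2+1) * (1+1) * (1+1) = 24; answer 24
Part IV: A3 = 24; w = -25; a(3) = 2*(5) + 1*(0) + 1*(-25) = -15; iterating: a(3)=-15, a(4)=-25, a(5)=-60, a(6)=-160, a(7)=-405, a(8)=-1030, a(9)=-2625, a(10)=-6685, a(11)=-17025, a(12)=-43360, a(13)=-110430, a(14)=-281245, a(15)=-716280, a(16)=-1824235; answer -1824235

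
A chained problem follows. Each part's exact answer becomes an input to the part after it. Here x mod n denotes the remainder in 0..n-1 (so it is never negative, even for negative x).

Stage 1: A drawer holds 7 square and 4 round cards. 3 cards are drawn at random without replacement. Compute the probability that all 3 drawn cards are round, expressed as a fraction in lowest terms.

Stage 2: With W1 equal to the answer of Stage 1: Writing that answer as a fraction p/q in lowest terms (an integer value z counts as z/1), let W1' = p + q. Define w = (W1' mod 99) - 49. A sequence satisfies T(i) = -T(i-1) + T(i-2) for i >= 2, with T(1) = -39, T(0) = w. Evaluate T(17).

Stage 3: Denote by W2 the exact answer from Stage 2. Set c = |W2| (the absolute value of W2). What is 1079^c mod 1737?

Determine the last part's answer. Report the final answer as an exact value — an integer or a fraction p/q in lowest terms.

Stage 1: total draws C(11,3) = 165; favorable C(4,3) = 4; P = 4/165; answer 4/165
Stage 2: W1 = 4/165; threaded value p + q = 169; w = 21; T(2) = -1*(-39) + 1*(21) = 60; iterating: T(2)=60, T(3)=-99, T(4)=159, T(5)=-258, T(6)=417, T(7)=-675, T(8)=1092, T(9)=-1767, T(10)=2859, T(11)=-4626, T(12)=7485, T(13)=-12111, T(14)=19596, T(15)=-31707, T(16)=51303, T(17)=-83010; answer -83010
Stage 3: W2 = -83010; c = 83010; squarings mod 1737: 1079^1=1079, 1079^2=451, 1079^4=172, 1079^8=55, 1079^16=1288, 1079^32=109, 1079^64=1459, 1079^128=856, 1079^256=1459, 1079^512=856, 1079^1024=1459, 1079^2048=856, 1079^4096=1459, 1079^8192=856, 1079^16384=1459, 1079^32768=856, 1079^65536=1459; 1079^83010 = 1079^2 * 1079^64 * 1079^1024 * 1079^16384 * 1079^65536 = 1423 (mod 1737); answer 1423

1423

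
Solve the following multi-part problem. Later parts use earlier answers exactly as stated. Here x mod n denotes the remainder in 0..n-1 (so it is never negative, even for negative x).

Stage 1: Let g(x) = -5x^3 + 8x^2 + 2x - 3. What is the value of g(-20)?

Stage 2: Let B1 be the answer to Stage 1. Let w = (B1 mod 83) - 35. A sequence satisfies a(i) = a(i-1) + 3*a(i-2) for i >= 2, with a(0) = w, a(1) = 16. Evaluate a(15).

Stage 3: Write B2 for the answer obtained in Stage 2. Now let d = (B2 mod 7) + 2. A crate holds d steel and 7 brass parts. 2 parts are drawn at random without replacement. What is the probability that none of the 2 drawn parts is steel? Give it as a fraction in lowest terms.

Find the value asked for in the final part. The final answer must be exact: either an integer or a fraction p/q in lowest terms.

7/26

Stage 1: -5*(-20)^3 + 8*(-20)^2 + 2*(-20)^1 - 3 = (40000) + (3200) + (-40) + (-3) = 43157; answer 43157
Stage 2: B1 = 43157; w = 45; a(2) = 1*(16) + 3*(45) = 151; iterating: a(2)=151, a(3)=199, a(4)=652, a(5)=1249, a(6)=3205, a(7)=6952, a(8)=16567, a(9)=37423, a(10)=87124, a(11)=199393, a(12)=460765, a(13)=1058944, a(14)=2441239, a(15)=5618071; answer 5618071
Stage 3: B2 = 5618071; d = 6; total draws C(13,2) = 78; favorable C(7,2) = 21; P = 7/26; answer 7/26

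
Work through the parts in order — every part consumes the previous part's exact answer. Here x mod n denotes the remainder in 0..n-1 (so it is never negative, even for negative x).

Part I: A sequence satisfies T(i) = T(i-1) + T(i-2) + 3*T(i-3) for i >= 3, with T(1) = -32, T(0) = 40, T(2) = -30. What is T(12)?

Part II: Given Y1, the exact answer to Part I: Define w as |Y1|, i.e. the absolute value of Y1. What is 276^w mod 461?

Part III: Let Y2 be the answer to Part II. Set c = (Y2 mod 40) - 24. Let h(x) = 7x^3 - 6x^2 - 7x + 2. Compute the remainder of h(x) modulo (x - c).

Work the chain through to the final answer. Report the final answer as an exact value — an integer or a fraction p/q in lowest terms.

-1684

Part I: T(3) = 1*(-30) + 1*(-32) + 3*(40) = 58; iterating: T(3)=58, T(4)=-68, T(5)=-100, T(6)=6, T(7)=-298, T(8)=-592, T(9)=-872, T(10)=-2358, T(11)=-5006, T(12)=-9980; answer -9980
Part II: Y1 = -9980; w = 9980; squarings mod 461: 276^1=276, 276^2=111, 276^4=335, 276^8=202, 276^16=236, 276^32=376, 276^64=310, 276^128=212, 276^256=227, 276^512=358, 276^1024=6, 276^2048=36, 276^4096=374, 276^8192=193; 276^9980 = 276^4 * 276^8 * 276^16 * 276^32 * 276^64 * 276^128 * 276^512 * 276^1024 * 276^8192 = 298 (mod 461); answer 298
Part III: Y2 = 298; c = -6; remainder = value at the root: 7*(-6)^3 - 6*(-6)^2 - 7*(-6)^1 + 2 = (-1512) + (-216) + (42) + (2) = -1684; answer -1684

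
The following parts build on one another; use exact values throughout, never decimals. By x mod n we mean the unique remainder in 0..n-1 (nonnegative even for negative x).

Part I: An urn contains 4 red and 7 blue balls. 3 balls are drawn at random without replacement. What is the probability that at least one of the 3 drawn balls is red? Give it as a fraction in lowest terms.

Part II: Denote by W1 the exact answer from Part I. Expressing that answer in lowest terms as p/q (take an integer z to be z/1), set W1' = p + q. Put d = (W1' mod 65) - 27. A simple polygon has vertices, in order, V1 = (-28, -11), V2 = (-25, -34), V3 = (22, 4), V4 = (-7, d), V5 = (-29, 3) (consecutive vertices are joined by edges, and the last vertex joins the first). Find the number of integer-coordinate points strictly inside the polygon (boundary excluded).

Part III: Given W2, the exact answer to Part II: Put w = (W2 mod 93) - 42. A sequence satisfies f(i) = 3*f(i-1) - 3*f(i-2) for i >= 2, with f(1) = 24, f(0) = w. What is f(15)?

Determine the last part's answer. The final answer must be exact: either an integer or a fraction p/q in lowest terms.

328050

Part I: total draws C(11,3) = 165; complement C(7,3) = 35; favorable 165 - 35 = 130; P = 26/33; answer 26/33
Part II: W1 = 26/33; threaded value p + q = 59; d = 32; cross terms: (-28*-34 - -25*-11)=677, (-25*4 - 22*-34)=648, (22*32 - -7*4)=732, (-7*3 - -29*32)=907, (-29*-11 - -28*3)=403; twice the area = |3367| = 3367; area = 3367/2; boundary points = 1 + 1 + 1 + 1 + 1 = 5; strictly interior points = area - boundary/2 + 1 = 1682; answer 1682
Part III: W2 = 1682; w = -34; f(2) = 3*(24) - 3*(-34) = 174; iterating: f(2)=174, f(3)=450, f(4)=828, f(5)=1134, f(6)=918, f(7)=-648, f(8)=-4698, f(9)=-12150, f(10)=-22356, f(11)=-30618, f(12)=-24786, f(13)=17496, f(14)=126846, f(15)=328050; answer 328050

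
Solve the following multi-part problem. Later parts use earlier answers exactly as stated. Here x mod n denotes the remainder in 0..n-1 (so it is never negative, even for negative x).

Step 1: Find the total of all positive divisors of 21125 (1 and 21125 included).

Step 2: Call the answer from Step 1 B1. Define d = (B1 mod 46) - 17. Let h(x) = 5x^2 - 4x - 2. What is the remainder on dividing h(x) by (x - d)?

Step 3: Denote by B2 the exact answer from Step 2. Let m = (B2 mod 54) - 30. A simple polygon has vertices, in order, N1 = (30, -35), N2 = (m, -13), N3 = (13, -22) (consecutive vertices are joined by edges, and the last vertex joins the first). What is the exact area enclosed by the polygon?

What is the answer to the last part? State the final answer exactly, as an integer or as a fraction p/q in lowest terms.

Step 1: 21125 = 5^3 * 13^2; sigma = (1 + 5 + 25 + 125) * (1 + 13 + 169) = 156 * 183 = 28548; answer 28548
Step 2: B1 = 28548; d = 11; remainder = value at the root: 5*(11)^2 - 4*(11)^1 - 2 = (605) + (-44) + (-2) = 559; answer 559
Step 3: B2 = 559; m = -11; cross terms: (30*-13 - -11*-35)=-775, (-11*-22 - 13*-13)=411, (13*-35 - 30*-22)=205; twice the area = |-159| = 159; area = 159/2; answer 159/2

159/2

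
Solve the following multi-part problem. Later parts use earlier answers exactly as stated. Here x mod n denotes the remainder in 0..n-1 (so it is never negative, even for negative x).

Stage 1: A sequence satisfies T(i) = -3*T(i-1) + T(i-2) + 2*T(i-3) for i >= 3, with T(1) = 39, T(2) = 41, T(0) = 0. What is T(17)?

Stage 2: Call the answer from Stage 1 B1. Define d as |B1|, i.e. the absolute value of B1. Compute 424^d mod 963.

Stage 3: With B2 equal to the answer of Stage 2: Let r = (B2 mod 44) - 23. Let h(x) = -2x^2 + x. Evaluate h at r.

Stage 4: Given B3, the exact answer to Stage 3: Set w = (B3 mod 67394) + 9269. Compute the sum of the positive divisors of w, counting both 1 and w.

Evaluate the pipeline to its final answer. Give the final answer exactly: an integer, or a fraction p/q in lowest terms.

Stage 1: T(3) = -3*(41) + 1*(39) + 2*(0) = -84; iterating: T(3)=-84, T(4)=371, T(5)=-1115, T(6)=3548, T(7)=-11017, T(8)=34369, T(9)=-107028, T(10)=333419, T(11)=-1038547, T(12)=3235004, T(13)=-10076721, T(14)=31388073, T(15)=-97770932, T(16)=304547427, T(17)=-948637067; answer -948637067
Stage 2: B1 = -948637067; d = 948637067; squarings mod 963: 424^1=424, 424^2=658, 424^4=577, 424^8=694, 424^16=136, 424^32=199, 424^64=118, 424^128=442, 424^256=838, 424^512=217, 424^1024=865, 424^2048=937, 424^4096=676, 424^8192=514, 424^16384=334, 424^32768=811, 424^65536=955, 424^131072=64, 424^262144=244, 424^524288=793, 424^1048576=10, 424^2097152=100, 424^4194304=370, 424^8388608=154, 424^16777216=604, 424^33554432=802, 424^67108864=883, 424^134217728=622, 424^268435456=721, 424^536870912=784; 424^948637067 = 424^1 * 424^2 * 424^8 * 424^128 * 424^256 * 424^1024 * 424^2048 * 424^65536 * 424^131072 * 424^524288 * 424^8388608 * 424^134217728 * 424^268435456 * 424^536870912 = 298 (mod 963); answer 298
Stage 3: B2 = 298; r = 11; -2*(11)^2 + 1*(11)^1 = (-242) + (11) = -231; answer -231
Stage 4: B3 = -231; w = 76432; 76432 = 2^4 * 17 * 281; sigma = (1 + 2 + 4 + 8 + 16) * (1 + 17) * (1 + 281) = 31 * 18 * 282 = 157356; answer 157356

157356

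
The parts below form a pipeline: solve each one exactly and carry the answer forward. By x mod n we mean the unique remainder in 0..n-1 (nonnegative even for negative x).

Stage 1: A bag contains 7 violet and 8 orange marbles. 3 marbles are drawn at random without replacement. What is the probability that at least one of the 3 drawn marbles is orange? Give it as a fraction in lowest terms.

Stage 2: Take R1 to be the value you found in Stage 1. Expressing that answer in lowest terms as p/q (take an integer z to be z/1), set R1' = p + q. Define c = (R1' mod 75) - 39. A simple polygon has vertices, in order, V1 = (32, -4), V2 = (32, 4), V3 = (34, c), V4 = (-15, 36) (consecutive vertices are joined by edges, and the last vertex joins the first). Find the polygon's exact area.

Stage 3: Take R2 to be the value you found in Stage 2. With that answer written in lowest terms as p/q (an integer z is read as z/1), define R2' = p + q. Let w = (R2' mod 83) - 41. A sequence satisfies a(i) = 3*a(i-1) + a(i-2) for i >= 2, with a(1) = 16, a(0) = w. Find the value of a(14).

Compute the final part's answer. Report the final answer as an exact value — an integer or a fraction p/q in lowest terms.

76925925

Stage 1: total draws C(15,3) = 455; complement C(7,3) = 35; favorable 455 - 35 = 420; P = 12/13; answer 12/13
Stage 2: R1 = 12/13; threaded value p + q = 25; c = -14; cross terms: (32*4 - 32*-4)=256, (32*-14 - 34*4)=-584, (34*36 - -15*-14)=1014, (-15*-4 - 32*36)=-1092; twice the area = |-406| = 406; area = 203; answer 203
Stage 3: R2 = 203; threaded value p + q = 204; w = -3; a(2) = 3*(16) + 1*(-3) = 45; iterating: a(2)=45, a(3)=151, a(4)=498, a(5)=1645, a(6)=5433, a(7)=17944, a(8)=59265, a(9)=195739, a(10)=646482, a(11)=2135185, a(12)=7052037, a(13)=23291296, a(14)=76925925; answer 76925925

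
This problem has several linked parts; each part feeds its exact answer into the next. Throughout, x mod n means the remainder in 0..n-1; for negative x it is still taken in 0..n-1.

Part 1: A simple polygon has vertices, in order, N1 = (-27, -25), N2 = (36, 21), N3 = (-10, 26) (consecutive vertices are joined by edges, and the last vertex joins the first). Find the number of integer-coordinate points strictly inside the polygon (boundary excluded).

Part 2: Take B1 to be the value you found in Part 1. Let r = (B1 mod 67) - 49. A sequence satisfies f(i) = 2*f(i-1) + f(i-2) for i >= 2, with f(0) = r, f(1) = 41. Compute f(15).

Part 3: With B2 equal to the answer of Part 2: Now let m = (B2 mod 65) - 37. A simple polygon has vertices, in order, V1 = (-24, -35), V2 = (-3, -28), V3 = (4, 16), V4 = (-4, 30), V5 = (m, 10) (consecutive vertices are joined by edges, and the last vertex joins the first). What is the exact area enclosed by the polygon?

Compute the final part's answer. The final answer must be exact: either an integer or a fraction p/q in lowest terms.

930

Part 1: cross terms: (-27*21 - 36*-25)=333, (36*26 - -10*21)=1146, (-10*-25 - -27*26)=952; twice the area = |2431| = 2431; area = 2431/2; boundary points = 1 + 1 + 17 = 19; strictly interior points = area - boundary/2 + 1 = 1207; answer 1207
Part 2: B1 = 1207; r = -48; f(2) = 2*(41) + 1*(-48) = 34; iterating: f(2)=34, f(3)=109, f(4)=252, f(5)=613, f(6)=1478, f(7)=3569, f(8)=8616, f(9)=20801, f(10)=50218, f(11)=121237, f(12)=292692, f(13)=706621, f(14)=1705934, f(15)=4118489; answer 4118489
Part 3: B2 = 4118489; m = -13; cross terms: (-24*-28 - -3*-35)=567, (-3*16 - 4*-28)=64, (4*30 - -4*16)=184, (-4*10 - -13*30)=350, (-13*-35 - -24*10)=695; twice the area = |1860| = 1860; area = 930; answer 930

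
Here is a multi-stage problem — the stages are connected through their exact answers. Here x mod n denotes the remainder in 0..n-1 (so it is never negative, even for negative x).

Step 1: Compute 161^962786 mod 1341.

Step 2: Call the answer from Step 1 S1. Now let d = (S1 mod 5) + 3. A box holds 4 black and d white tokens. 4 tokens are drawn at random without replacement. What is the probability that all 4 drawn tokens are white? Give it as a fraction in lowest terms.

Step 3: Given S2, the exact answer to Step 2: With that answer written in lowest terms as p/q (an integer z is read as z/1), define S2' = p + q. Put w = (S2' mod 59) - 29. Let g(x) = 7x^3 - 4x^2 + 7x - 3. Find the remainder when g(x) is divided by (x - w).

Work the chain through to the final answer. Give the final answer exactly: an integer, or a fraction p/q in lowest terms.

Step 1: squarings mod 1341: 161^1=161, 161^2=442, 161^4=919, 161^8=1072, 161^16=1288, 161^32=127, 161^64=37, 161^128=28, 161^256=784, 161^512=478, 161^1024=514, 161^2048=19, 161^4096=361, 161^8192=244, 161^16384=532, 161^32768=73, 161^65536=1306, 161^131072=1225, 161^262144=46, 161^524288=775; 161^962786 = 161^2 * 161^32 * 161^64 * 161^128 * 161^4096 * 161^8192 * 161^32768 * 161^131072 * 161^262144 * 161^524288 = 631 (mod 1341); answer 631
Step 2: S1 = 631; d = 4; total draws C(8,4) = 70; favorable C(4,4) = 1; P = 1/70; answer 1/70
Step 3: S2 = 1/70; threaded value p + q = 71; w = -17; remainder = value at the root: 7*(-17)^3 - 4*(-17)^2 + 7*(-17)^1 - 3 = (-34391) + (-1156) + (-119) + (-3) = -35669; answer -35669

-35669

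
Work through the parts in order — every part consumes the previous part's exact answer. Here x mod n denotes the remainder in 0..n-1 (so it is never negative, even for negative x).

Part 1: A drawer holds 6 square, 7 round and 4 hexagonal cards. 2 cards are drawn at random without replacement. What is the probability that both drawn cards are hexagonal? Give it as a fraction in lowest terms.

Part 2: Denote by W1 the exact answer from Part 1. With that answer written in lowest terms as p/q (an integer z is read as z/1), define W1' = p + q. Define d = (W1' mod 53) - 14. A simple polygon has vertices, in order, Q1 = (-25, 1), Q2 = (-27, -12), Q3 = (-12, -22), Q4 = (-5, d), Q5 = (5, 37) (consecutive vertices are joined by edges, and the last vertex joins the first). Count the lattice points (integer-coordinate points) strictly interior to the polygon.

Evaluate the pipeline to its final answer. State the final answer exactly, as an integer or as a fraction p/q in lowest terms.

666

Part 1: total draws C(17,2) = 136; favorable C(4,2) = 6; P = 3/68; answer 3/68
Part 2: W1 = 3/68; threaded value p + q = 71; d = 4; cross terms: (-25*-12 - -27*1)=327, (-27*-22 - -12*-12)=450, (-12*4 - -5*-22)=-158, (-5*37 - 5*4)=-205, (5*1 - -25*37)=930; twice the area = |1344| = 1344; area = 672; boundary points = 1 + 5 + 1 + 1 + 6 = 14; strictly interior points = area - boundary/2 + 1 = 666; answer 666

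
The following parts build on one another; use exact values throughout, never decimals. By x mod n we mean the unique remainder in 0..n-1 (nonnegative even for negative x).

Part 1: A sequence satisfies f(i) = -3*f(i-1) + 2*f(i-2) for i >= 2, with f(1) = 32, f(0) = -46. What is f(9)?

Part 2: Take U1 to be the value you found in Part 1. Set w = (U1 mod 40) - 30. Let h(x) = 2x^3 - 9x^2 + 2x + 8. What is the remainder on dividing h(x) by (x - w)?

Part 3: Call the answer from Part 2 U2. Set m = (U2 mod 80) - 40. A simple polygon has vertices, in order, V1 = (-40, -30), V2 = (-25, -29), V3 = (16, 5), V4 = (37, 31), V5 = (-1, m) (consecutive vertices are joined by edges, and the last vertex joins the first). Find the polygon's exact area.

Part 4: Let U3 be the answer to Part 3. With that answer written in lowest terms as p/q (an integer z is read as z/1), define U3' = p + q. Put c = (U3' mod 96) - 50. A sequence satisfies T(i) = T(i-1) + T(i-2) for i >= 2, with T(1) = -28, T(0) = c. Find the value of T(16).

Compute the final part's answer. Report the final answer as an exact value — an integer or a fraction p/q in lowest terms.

Part 1: f(2) = -3*(32) + 2*(-46) = -188; iterating: f(2)=-188, f(3)=628, f(4)=-2260, f(5)=8036, f(6)=-28628, f(7)=101956, f(8)=-363124, f(9)=1293284; answer 1293284
Part 2: U1 = 1293284; w = -26; remainder = value at the root: 2*(-26)^3 - 9*(-26)^2 + 2*(-26)^1 + 8 = (-35152) + (-6084) + (-52) + (8) = -41280; answer -41280
Part 3: U2 = -41280; m = -40; cross terms: (-40*-29 - -25*-30)=410, (-25*5 - 16*-29)=339, (16*31 - 37*5)=311, (37*-40 - -1*31)=-1449, (-1*-30 - -40*-40)=-1570; twice the area = |-1959| = 1959; area = 1959/2; answer 1959/2
Part 4: U3 = 1959/2; threaded value p + q = 1961; c = -9; T(2) = 1*(-28) + 1*(-9) = -37; iterating: T(2)=-37, T(3)=-65, T(4)=-102, T(5)=-167, T(6)=-269, T(7)=-436, T(8)=-705, T(9)=-1141, T(10)=-1846, T(11)=-2987, T(12)=-4833, T(13)=-7820, T(14)=-12653, T(15)=-20473, T(16)=-33126; answer -33126

-33126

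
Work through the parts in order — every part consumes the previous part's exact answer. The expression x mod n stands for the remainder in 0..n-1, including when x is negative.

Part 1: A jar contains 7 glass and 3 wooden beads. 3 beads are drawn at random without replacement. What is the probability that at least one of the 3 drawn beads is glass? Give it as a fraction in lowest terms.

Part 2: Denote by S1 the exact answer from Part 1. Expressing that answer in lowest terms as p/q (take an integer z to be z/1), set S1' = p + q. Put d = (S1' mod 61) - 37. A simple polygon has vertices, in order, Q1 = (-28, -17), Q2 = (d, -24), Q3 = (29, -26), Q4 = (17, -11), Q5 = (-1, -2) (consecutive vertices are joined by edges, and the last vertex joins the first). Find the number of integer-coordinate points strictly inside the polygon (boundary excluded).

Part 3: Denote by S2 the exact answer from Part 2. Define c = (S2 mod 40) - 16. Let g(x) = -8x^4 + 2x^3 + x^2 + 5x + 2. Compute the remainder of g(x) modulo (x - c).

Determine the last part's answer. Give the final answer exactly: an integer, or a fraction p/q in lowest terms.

Part 1: total draws C(10,3) = 120; complement C(3,3) = 1; favorable 120 - 1 = 119; P = 119/120; answer 119/120
Part 2: S1 = 119/120; threaded value p + q = 239; d = 19; cross terms: (-28*-24 - 19*-17)=995, (19*-26 - 29*-24)=202, (29*-11 - 17*-26)=123, (17*-2 - -1*-11)=-45, (-1*-17 - -28*-2)=-39; twice the area = |1236| = 1236; area = 618; boundary points = 1 + 2 + 3 + 9 + 3 = 18; strictly interior points = area - boundary/2 + 1 = 610; answer 610
Part 3: S2 = 610; c = -6; remainder = value at the root: -8*(-6)^4 + 2*(-6)^3 + 1*(-6)^2 + 5*(-6)^1 + 2 = (-10368) + (-432) + (36) + (-30) + (2) = -10792; answer -10792

-10792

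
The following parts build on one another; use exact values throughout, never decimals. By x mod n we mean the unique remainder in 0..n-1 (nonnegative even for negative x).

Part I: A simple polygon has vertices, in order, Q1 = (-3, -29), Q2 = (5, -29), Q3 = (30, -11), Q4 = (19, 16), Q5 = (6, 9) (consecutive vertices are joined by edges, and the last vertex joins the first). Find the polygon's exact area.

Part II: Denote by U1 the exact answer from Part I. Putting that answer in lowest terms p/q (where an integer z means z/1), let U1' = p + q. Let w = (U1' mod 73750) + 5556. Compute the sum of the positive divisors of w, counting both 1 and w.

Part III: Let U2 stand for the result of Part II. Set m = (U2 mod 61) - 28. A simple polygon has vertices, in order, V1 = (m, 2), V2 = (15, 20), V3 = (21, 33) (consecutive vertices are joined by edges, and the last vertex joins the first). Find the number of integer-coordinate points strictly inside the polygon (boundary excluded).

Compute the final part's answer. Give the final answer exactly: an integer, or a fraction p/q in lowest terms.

Part I: cross terms: (-3*-29 - 5*-29)=232, (5*-11 - 30*-29)=815, (30*16 - 19*-11)=689, (19*9 - 6*16)=75, (6*-29 - -3*9)=-147; twice the area = |1664| = 1664; area = 832; answer 832
Part II: U1 = 832; threaded value p + q = 833; w = 6389; 6389 is prime, so its only divisors are 1 and 6389; sigma = 1 + 6389 = 6390; answer 6390
Part III: U2 = 6390; m = 18; cross terms: (18*20 - 15*2)=330, (15*33 - 21*20)=75, (21*2 - 18*33)=-552; twice the area = |-147| = 147; area = 147/2; boundary points = 3 + 1 + 1 = 5; strictly interior points = area - boundary/2 + 1 = 72; answer 72

72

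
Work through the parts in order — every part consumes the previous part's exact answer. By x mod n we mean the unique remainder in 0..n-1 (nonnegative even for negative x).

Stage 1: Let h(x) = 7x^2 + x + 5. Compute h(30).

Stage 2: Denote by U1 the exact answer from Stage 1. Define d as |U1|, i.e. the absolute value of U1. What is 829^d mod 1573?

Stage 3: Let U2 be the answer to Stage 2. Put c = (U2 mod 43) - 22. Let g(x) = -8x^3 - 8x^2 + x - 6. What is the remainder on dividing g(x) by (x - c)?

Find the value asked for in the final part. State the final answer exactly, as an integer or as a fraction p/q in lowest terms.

5169

Stage 1: 7*(30)^2 + 1*(30)^1 + 5 = (6300) + (30) + (5) = 6335; answer 6335
Stage 2: U1 = 6335; d = 6335; squarings mod 1573: 829^1=829, 829^2=1413, 829^4=432, 829^8=1010, 829^16=796, 829^32=1270, 829^64=575, 829^128=295, 829^256=510, 829^512=555, 829^1024=1290, 829^2048=1439, 829^4096=653; 829^6335 = 829^1 * 829^2 * 829^4 * 829^8 * 829^16 * 829^32 * 829^128 * 829^2048 * 829^4096 = 56 (mod 1573); answer 56
Stage 3: U2 = 56; c = -9; remainder = value at the root: -8*(-9)^3 - 8*(-9)^2 + 1*(-9)^1 - 6 = (5832) + (-648) + (-9) + (-6) = 5169; answer 5169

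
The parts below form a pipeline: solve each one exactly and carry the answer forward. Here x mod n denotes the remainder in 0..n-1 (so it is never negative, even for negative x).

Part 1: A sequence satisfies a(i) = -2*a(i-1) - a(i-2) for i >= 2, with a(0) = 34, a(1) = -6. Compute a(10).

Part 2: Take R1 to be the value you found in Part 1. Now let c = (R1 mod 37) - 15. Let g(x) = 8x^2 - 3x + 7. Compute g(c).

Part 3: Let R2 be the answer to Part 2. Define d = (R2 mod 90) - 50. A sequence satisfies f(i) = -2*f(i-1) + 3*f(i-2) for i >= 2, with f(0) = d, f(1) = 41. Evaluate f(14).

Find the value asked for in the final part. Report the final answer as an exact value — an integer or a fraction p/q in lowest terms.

Part 1: a(2) = -2*(-6) - 1*(34) = -22; iterating: a(2)=-22, a(3)=50, a(4)=-78, a(5)=106, a(6)=-134, a(7)=162, a(8)=-190, a(9)=218, a(10)=-246; answer -246
Part 2: R1 = -246; c = -2; 8*(-2)^2 - 3*(-2)^1 + 7 = (32) + (6) + (7) = 45; answer 45
Part 3: R2 = 45; d = -5; f(2) = -2*(41) + 3*(-5) = -97; iterating: f(2)=-97, f(3)=317, f(4)=-925, f(5)=2801, f(6)=-8377, f(7)=25157, f(8)=-75445, f(9)=226361, f(10)=-679057, f(11)=2037197, f(12)=-6111565, f(13)=18334721, f(14)=-55004137; answer -55004137

-55004137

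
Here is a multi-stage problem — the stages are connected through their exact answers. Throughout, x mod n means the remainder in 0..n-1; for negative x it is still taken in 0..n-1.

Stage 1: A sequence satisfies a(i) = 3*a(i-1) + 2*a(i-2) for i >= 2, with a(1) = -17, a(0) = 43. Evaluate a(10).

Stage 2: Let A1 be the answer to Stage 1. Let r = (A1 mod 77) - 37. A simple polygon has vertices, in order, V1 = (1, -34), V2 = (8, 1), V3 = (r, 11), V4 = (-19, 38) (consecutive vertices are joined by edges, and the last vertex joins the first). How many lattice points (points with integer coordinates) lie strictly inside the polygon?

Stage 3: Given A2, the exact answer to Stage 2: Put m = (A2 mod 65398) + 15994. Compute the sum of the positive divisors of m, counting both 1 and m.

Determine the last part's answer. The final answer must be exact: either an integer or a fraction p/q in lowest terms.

45360

Stage 1: a(2) = 3*(-17) + 2*(43) = 35; iterating: a(2)=35, a(3)=71, a(4)=283, a(5)=991, a(6)=3539, a(7)=12599, a(8)=44875, a(9)=159823, a(10)=569219; answer 569219
Stage 2: A1 = 569219; r = -2; cross terms: (1*1 - 8*-34)=273, (8*11 - -2*1)=90, (-2*38 - -19*11)=133, (-19*-34 - 1*38)=608; twice the area = |1104| = 1104; area = 552; boundary points = 7 + 10 + 1 + 4 = 22; strictly interior points = area - boundary/2 + 1 = 542; answer 542
Stage 3: A2 = 542; m = 16536; 16536 = 2^3 * 3 * 13 * 53; sigma = (1 + 2 + 4 + 8) * (1 + 3) * (1 + 13) * (1 + 53) = 15 * 4 * 14 * 54 = 45360; answer 45360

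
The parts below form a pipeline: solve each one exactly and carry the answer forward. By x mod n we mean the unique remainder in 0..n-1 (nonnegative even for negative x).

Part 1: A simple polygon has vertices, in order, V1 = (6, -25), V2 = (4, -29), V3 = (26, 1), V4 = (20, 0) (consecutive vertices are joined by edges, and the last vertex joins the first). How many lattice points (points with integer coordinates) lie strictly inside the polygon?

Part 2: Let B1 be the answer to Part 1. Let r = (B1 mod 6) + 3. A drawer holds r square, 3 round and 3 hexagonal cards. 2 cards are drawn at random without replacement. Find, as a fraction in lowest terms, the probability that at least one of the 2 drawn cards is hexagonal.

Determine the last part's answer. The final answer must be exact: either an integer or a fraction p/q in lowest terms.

27/55

Part 1: cross terms: (6*-29 - 4*-25)=-74, (4*1 - 26*-29)=758, (26*0 - 20*1)=-20, (20*-25 - 6*0)=-500; twice the area = |164| = 164; area = 82; boundary points = 2 + 2 + 1 + 1 = 6; strictly interior points = area - boundary/2 + 1 = 80; answer 80
Part 2: B1 = 80; r = 5; total draws C(11,2) = 55; complement C(8,2) = 28; favorable 55 - 28 = 27; P = 27/55; answer 27/55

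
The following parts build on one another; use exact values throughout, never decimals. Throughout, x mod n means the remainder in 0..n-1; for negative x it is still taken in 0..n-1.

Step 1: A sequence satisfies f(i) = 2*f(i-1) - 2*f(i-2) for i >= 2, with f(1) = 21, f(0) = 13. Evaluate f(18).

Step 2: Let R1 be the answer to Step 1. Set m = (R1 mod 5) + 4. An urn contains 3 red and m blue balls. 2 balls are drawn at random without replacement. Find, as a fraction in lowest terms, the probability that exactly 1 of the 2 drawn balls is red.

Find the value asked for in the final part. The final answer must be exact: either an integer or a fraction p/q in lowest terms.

Step 1: f(2) = 2*(21) - 2*(13) = 16; iterating: f(2)=16, f(3)=-10, f(4)=-52, f(5)=-84, f(6)=-64, f(7)=40, f(8)=208, f(9)=336, f(10)=256, f(11)=-160, f(12)=-832, f(13)=-1344, f(14)=-1024, f(15)=640, f(16)=3328, f(17)=5376, f(18)=4096; answer 4096
Step 2: R1 = 4096; m = 5; total draws C(8,2) = 28; favorable C(3,1)*C(5,1) = 15; P = 15/28; answer 15/28

15/28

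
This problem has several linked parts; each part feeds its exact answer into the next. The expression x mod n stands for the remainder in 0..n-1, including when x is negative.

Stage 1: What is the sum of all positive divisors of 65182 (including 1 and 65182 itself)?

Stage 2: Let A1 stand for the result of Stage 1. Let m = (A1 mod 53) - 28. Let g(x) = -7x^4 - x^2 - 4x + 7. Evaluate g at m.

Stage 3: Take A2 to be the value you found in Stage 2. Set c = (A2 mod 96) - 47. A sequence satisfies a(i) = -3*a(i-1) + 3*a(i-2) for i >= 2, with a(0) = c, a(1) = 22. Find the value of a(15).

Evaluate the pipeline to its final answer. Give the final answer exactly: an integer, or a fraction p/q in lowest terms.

5626958544

Stage 1: 65182 = 2 * 13 * 23 * 109; sigma = (1 + 2) * (1 + 13) * (1 + 23) * (1 + 109) = 3 * 14 * 24 * 110 = 110880; answer 110880
Stage 2: A1 = 110880; m = -24; -7*(-24)^4 - 1*(-24)^2 - 4*(-24)^1 + 7 = (-2322432) + (-576) + (96) + (7) = -2322905; answer -2322905
Stage 3: A2 = -2322905; c = -40; a(2) = -3*(22) + 3*(-40) = -186; iterating: a(2)=-186, a(3)=624, a(4)=-2430, a(5)=9162, a(6)=-34776, a(7)=131814, a(8)=-499770, a(9)=1894752, a(10)=-7183566, a(11)=27234954, a(12)=-103255560, a(13)=391471542, a(14)=-1484181306, a(15)=5626958544; answer 5626958544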